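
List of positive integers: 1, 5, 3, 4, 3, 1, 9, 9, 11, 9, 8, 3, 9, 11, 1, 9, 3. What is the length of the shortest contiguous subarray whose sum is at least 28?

add 1: running sum 1 < 28
add 5: running sum 6 < 28
add 3: running sum 9 < 28
add 4: running sum 13 < 28
add 3: running sum 16 < 28
add 1: running sum 17 < 28
add 9: running sum 26 < 28
end 7: [3, 4, 3, 1, 9, 9] sum 29, len 6
end 8: [9, 9, 11] sum 29, len 3
end 9: [9, 11, 9] sum 29, len 3
end 10: [11, 9, 8] sum 28, len 3
end 11: [11, 9, 8, 3] sum 31, len 4
end 12: [9, 8, 3, 9] sum 29, len 4
end 13: [8, 3, 9, 11] sum 31, len 4
end 14: [8, 3, 9, 11, 1] sum 32, len 5
end 15: [9, 11, 1, 9] sum 30, len 4
end 16: [9, 11, 1, 9, 3] sum 33, len 5
Shortest qualifying length: 3.

3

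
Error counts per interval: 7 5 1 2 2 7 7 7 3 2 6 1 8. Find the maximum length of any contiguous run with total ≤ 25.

[7] sum 7 len 1
[7, 5] sum 12 len 2
[7, 5, 1] sum 13 len 3
[7, 5, 1, 2] sum 15 len 4
[7, 5, 1, 2, 2] sum 17 len 5
[7, 5, 1, 2, 2, 7] sum 24 len 6
[5, 1, 2, 2, 7, 7] sum 24 len 6
[2, 2, 7, 7, 7] sum 25 len 5
[7, 7, 7, 3] sum 24 len 4
[7, 7, 3, 2] sum 19 len 4
[7, 7, 3, 2, 6] sum 25 len 5
[7, 3, 2, 6, 1] sum 19 len 5
[3, 2, 6, 1, 8] sum 20 len 5
Longest length seen: 6.

6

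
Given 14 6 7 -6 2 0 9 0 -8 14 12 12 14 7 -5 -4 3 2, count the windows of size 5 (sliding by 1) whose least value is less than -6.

(14, 6, 7, -6, 2) → min -6
(6, 7, -6, 2, 0) → min -6
(7, -6, 2, 0, 9) → min -6
(-6, 2, 0, 9, 0) → min -6
(2, 0, 9, 0, -8) → min -8  < -6 ✓
(0, 9, 0, -8, 14) → min -8  < -6 ✓
(9, 0, -8, 14, 12) → min -8  < -6 ✓
(0, -8, 14, 12, 12) → min -8  < -6 ✓
(-8, 14, 12, 12, 14) → min -8  < -6 ✓
(14, 12, 12, 14, 7) → min 7
(12, 12, 14, 7, -5) → min -5
(12, 14, 7, -5, -4) → min -5
(14, 7, -5, -4, 3) → min -5
(7, -5, -4, 3, 2) → min -5
5 windows satisfy the condition.

5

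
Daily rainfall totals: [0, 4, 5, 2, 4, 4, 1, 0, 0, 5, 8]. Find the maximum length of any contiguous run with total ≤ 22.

9

Extend to the right; shrink from the left whenever the sum exceeds 22:
add 0: [0] sum 0, len 1
add 4: [0, 4] sum 4, len 2
add 5: [0, 4, 5] sum 9, len 3
add 2: [0, 4, 5, 2] sum 11, len 4
add 4: [0, 4, 5, 2, 4] sum 15, len 5
add 4: [0, 4, 5, 2, 4, 4] sum 19, len 6
add 1: [0, 4, 5, 2, 4, 4, 1] sum 20, len 7
add 0: [0, 4, 5, 2, 4, 4, 1, 0] sum 20, len 8
add 0: [0, 4, 5, 2, 4, 4, 1, 0, 0] sum 20, len 9
add 5: [5, 2, 4, 4, 1, 0, 0, 5] sum 21, len 8
add 8: [4, 4, 1, 0, 0, 5, 8] sum 22, len 7
Longest length seen: 9.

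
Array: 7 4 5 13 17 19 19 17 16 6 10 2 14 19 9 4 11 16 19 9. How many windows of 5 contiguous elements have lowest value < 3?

[7, 4, 5, 13, 17] → min 4
[4, 5, 13, 17, 19] → min 4
[5, 13, 17, 19, 19] → min 5
[13, 17, 19, 19, 17] → min 13
[17, 19, 19, 17, 16] → min 16
[19, 19, 17, 16, 6] → min 6
[19, 17, 16, 6, 10] → min 6
[17, 16, 6, 10, 2] → min 2  < 3 ✓
[16, 6, 10, 2, 14] → min 2  < 3 ✓
[6, 10, 2, 14, 19] → min 2  < 3 ✓
[10, 2, 14, 19, 9] → min 2  < 3 ✓
[2, 14, 19, 9, 4] → min 2  < 3 ✓
[14, 19, 9, 4, 11] → min 4
[19, 9, 4, 11, 16] → min 4
[9, 4, 11, 16, 19] → min 4
[4, 11, 16, 19, 9] → min 4
5 windows satisfy the condition.

5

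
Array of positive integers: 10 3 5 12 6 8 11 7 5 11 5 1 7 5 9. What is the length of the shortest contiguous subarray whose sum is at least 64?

8

Extend right; whenever the sum reaches 64, record the length and shrink from the left:
add 10: running sum 10 < 64
add 3: running sum 13 < 64
add 5: running sum 18 < 64
add 12: running sum 30 < 64
add 6: running sum 36 < 64
add 8: running sum 44 < 64
add 11: running sum 55 < 64
add 7: running sum 62 < 64
end 8: [10, 3, 5, 12, 6, 8, 11, 7, 5] sum 67, len 9
end 9: [5, 12, 6, 8, 11, 7, 5, 11] sum 65, len 8
end 10: [12, 6, 8, 11, 7, 5, 11, 5] sum 65, len 8
end 11: [12, 6, 8, 11, 7, 5, 11, 5, 1] sum 66, len 9
end 12: [12, 6, 8, 11, 7, 5, 11, 5, 1, 7] sum 73, len 10
end 13: [6, 8, 11, 7, 5, 11, 5, 1, 7, 5] sum 66, len 10
end 14: [8, 11, 7, 5, 11, 5, 1, 7, 5, 9] sum 69, len 10
Shortest qualifying length: 8.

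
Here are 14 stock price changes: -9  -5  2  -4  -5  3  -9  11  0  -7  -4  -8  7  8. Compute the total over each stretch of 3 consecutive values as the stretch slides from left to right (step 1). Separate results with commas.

-12, -7, -7, -6, -11, 5, 2, 4, -11, -19, -5, 7

Sliding a size-3 window across the 14 values:
[-9, -5, 2] → sum -12
[-5, 2, -4] → sum -7
[2, -4, -5] → sum -7
[-4, -5, 3] → sum -6
[-5, 3, -9] → sum -11
[3, -9, 11] → sum 5
[-9, 11, 0] → sum 2
[11, 0, -7] → sum 4
[0, -7, -4] → sum -11
[-7, -4, -8] → sum -19
[-4, -8, 7] → sum -5
[-8, 7, 8] → sum 7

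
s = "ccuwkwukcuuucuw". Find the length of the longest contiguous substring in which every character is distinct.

4

add c: [c] len 1
add c (repeat c, move left end past it): [c] len 1
add u: [c, u] len 2
add w: [c, u, w] len 3
add k: [c, u, w, k] len 4
add w (repeat w, move left end past it): [k, w] len 2
add u: [k, w, u] len 3
add k (repeat k, move left end past it): [w, u, k] len 3
add c: [w, u, k, c] len 4
add u (repeat u, move left end past it): [k, c, u] len 3
add u (repeat u, move left end past it): [u] len 1
add u (repeat u, move left end past it): [u] len 1
add c: [u, c] len 2
add u (repeat u, move left end past it): [c, u] len 2
add w: [c, u, w] len 3
Longest all-distinct length: 4.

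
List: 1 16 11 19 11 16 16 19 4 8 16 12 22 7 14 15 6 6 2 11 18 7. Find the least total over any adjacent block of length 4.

25

1 16 11 19 → sum 47
16 11 19 11 → sum 57
11 19 11 16 → sum 57
19 11 16 16 → sum 62
11 16 16 19 → sum 62
16 16 19 4 → sum 55
16 19 4 8 → sum 47
19 4 8 16 → sum 47
4 8 16 12 → sum 40
8 16 12 22 → sum 58
16 12 22 7 → sum 57
12 22 7 14 → sum 55
22 7 14 15 → sum 58
7 14 15 6 → sum 42
14 15 6 6 → sum 41
15 6 6 2 → sum 29
6 6 2 11 → sum 25
6 2 11 18 → sum 37
2 11 18 7 → sum 38
Least of these is 25.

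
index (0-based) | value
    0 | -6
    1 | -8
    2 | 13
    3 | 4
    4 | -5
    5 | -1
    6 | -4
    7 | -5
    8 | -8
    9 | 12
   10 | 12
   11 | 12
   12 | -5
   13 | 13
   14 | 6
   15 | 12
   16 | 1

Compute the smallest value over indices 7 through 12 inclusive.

Elements at indices 7..12: -5, -8, 12, 12, 12, -5
min(-5, -8, 12, 12, 12, -5) = -8

-8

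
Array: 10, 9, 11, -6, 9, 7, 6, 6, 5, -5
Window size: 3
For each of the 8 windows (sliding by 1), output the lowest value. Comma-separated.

[10, 9, 11] → min 9
[9, 11, -6] → min -6
[11, -6, 9] → min -6
[-6, 9, 7] → min -6
[9, 7, 6] → min 6
[7, 6, 6] → min 6
[6, 6, 5] → min 5
[6, 5, -5] → min -5

9, -6, -6, -6, 6, 6, 5, -5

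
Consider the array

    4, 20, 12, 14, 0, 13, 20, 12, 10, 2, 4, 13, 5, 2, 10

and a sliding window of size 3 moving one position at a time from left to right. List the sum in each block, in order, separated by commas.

36, 46, 26, 27, 33, 45, 42, 24, 16, 19, 22, 20, 17

Sliding a size-3 window across the 15 values:
(4, 20, 12) → sum 36
(20, 12, 14) → sum 46
(12, 14, 0) → sum 26
(14, 0, 13) → sum 27
(0, 13, 20) → sum 33
(13, 20, 12) → sum 45
(20, 12, 10) → sum 42
(12, 10, 2) → sum 24
(10, 2, 4) → sum 16
(2, 4, 13) → sum 19
(4, 13, 5) → sum 22
(13, 5, 2) → sum 20
(5, 2, 10) → sum 17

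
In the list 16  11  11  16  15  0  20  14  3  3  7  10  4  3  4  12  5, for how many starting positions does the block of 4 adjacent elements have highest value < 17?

10

16 11 11 16 → max 16  < 17 ✓
11 11 16 15 → max 16  < 17 ✓
11 16 15 0 → max 16  < 17 ✓
16 15 0 20 → max 20
15 0 20 14 → max 20
0 20 14 3 → max 20
20 14 3 3 → max 20
14 3 3 7 → max 14  < 17 ✓
3 3 7 10 → max 10  < 17 ✓
3 7 10 4 → max 10  < 17 ✓
7 10 4 3 → max 10  < 17 ✓
10 4 3 4 → max 10  < 17 ✓
4 3 4 12 → max 12  < 17 ✓
3 4 12 5 → max 12  < 17 ✓
10 windows satisfy the condition.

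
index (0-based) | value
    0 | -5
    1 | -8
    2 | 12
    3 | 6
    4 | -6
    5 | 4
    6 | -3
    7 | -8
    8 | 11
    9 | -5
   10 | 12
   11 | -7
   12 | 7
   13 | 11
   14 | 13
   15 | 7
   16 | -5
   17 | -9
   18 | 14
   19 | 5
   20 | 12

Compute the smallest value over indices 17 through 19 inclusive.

-9

Elements at indices 17..19: -9, 14, 5
min(-9, 14, 5) = -9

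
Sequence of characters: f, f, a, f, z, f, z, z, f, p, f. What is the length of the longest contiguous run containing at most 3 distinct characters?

add f: window [f] (1 distinct), len 1
add f: window [f, f] (1 distinct), len 2
add a: window [f, f, a] (2 distinct), len 3
add f: window [f, f, a, f] (2 distinct), len 4
add z: window [f, f, a, f, z] (3 distinct), len 5
add f: window [f, f, a, f, z, f] (3 distinct), len 6
add z: window [f, f, a, f, z, f, z] (3 distinct), len 7
add z: window [f, f, a, f, z, f, z, z] (3 distinct), len 8
add f: window [f, f, a, f, z, f, z, z, f] (3 distinct), len 9
add p: window [f, z, f, z, z, f, p] (3 distinct), len 7
add f: window [f, z, f, z, z, f, p, f] (3 distinct), len 8
Longest length with ≤3 distinct: 9.

9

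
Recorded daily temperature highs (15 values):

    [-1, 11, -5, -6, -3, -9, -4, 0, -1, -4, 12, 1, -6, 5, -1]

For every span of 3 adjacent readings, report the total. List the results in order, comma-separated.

5, 0, -14, -18, -16, -13, -5, -5, 7, 9, 7, 0, -2

-1 11 -5 → sum 5
11 -5 -6 → sum 0
-5 -6 -3 → sum -14
-6 -3 -9 → sum -18
-3 -9 -4 → sum -16
-9 -4 0 → sum -13
-4 0 -1 → sum -5
0 -1 -4 → sum -5
-1 -4 12 → sum 7
-4 12 1 → sum 9
12 1 -6 → sum 7
1 -6 5 → sum 0
-6 5 -1 → sum -2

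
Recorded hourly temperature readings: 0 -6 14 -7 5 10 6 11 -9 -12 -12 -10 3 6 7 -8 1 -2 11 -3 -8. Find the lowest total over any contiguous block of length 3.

[0, -6, 14] → sum 8
[-6, 14, -7] → sum 1
[14, -7, 5] → sum 12
[-7, 5, 10] → sum 8
[5, 10, 6] → sum 21
[10, 6, 11] → sum 27
[6, 11, -9] → sum 8
[11, -9, -12] → sum -10
[-9, -12, -12] → sum -33
[-12, -12, -10] → sum -34
[-12, -10, 3] → sum -19
[-10, 3, 6] → sum -1
[3, 6, 7] → sum 16
[6, 7, -8] → sum 5
[7, -8, 1] → sum 0
[-8, 1, -2] → sum -9
[1, -2, 11] → sum 10
[-2, 11, -3] → sum 6
[11, -3, -8] → sum 0
Lowest of these is -34.

-34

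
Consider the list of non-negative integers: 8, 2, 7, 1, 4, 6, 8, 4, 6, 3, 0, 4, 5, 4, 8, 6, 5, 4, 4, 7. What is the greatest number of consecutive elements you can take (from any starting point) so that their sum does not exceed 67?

14

Extend to the right; shrink from the left whenever the sum exceeds 67:
→ 8: sum 8, len 1
→ 2: sum 10, len 2
→ 7: sum 17, len 3
→ 1: sum 18, len 4
→ 4: sum 22, len 5
→ 6: sum 28, len 6
→ 8: sum 36, len 7
→ 4: sum 40, len 8
→ 6: sum 46, len 9
→ 3: sum 49, len 10
→ 0: sum 49, len 11
→ 4: sum 53, len 12
→ 5: sum 58, len 13
→ 4: sum 62, len 14
→ 8 (dropped 8): sum 62, len 14
→ 6 (dropped 2): sum 66, len 14
→ 5 (dropped 7): sum 64, len 14
→ 4 (dropped 1): sum 67, len 14
→ 4 (dropped 4): sum 67, len 14
→ 7 (dropped 6, 8): sum 60, len 13
Longest length seen: 14.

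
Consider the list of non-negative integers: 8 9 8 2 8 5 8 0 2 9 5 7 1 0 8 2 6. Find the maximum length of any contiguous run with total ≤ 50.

→ 8: sum 8, len 1
→ 9: sum 17, len 2
→ 8: sum 25, len 3
→ 2: sum 27, len 4
→ 8: sum 35, len 5
→ 5: sum 40, len 6
→ 8: sum 48, len 7
→ 0: sum 48, len 8
→ 2: sum 50, len 9
→ 9 (dropped 8, 9): sum 42, len 8
→ 5: sum 47, len 9
→ 7 (dropped 8): sum 46, len 9
→ 1: sum 47, len 10
→ 0: sum 47, len 11
→ 8 (dropped 2, 8): sum 45, len 10
→ 2: sum 47, len 11
→ 6 (dropped 5): sum 48, len 11
Longest length seen: 11.

11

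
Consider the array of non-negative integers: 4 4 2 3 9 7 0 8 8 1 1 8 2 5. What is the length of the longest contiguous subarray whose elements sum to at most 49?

add 4: [4] sum 4, len 1
add 4: [4, 4] sum 8, len 2
add 2: [4, 4, 2] sum 10, len 3
add 3: [4, 4, 2, 3] sum 13, len 4
add 9: [4, 4, 2, 3, 9] sum 22, len 5
add 7: [4, 4, 2, 3, 9, 7] sum 29, len 6
add 0: [4, 4, 2, 3, 9, 7, 0] sum 29, len 7
add 8: [4, 4, 2, 3, 9, 7, 0, 8] sum 37, len 8
add 8: [4, 4, 2, 3, 9, 7, 0, 8, 8] sum 45, len 9
add 1: [4, 4, 2, 3, 9, 7, 0, 8, 8, 1] sum 46, len 10
add 1: [4, 4, 2, 3, 9, 7, 0, 8, 8, 1, 1] sum 47, len 11
add 8: [2, 3, 9, 7, 0, 8, 8, 1, 1, 8] sum 47, len 10
add 2: [2, 3, 9, 7, 0, 8, 8, 1, 1, 8, 2] sum 49, len 11
add 5: [9, 7, 0, 8, 8, 1, 1, 8, 2, 5] sum 49, len 10
Longest length seen: 11.

11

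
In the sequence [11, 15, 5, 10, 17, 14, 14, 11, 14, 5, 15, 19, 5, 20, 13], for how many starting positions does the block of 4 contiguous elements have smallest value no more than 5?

[11, 15, 5, 10] → min 5  ≤ 5 ✓
[15, 5, 10, 17] → min 5  ≤ 5 ✓
[5, 10, 17, 14] → min 5  ≤ 5 ✓
[10, 17, 14, 14] → min 10
[17, 14, 14, 11] → min 11
[14, 14, 11, 14] → min 11
[14, 11, 14, 5] → min 5  ≤ 5 ✓
[11, 14, 5, 15] → min 5  ≤ 5 ✓
[14, 5, 15, 19] → min 5  ≤ 5 ✓
[5, 15, 19, 5] → min 5  ≤ 5 ✓
[15, 19, 5, 20] → min 5  ≤ 5 ✓
[19, 5, 20, 13] → min 5  ≤ 5 ✓
9 windows satisfy the condition.

9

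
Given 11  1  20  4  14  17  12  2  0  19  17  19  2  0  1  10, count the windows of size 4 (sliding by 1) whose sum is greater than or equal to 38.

8

(11, 1, 20, 4) → sum 36
(1, 20, 4, 14) → sum 39  ≥ 38 ✓
(20, 4, 14, 17) → sum 55  ≥ 38 ✓
(4, 14, 17, 12) → sum 47  ≥ 38 ✓
(14, 17, 12, 2) → sum 45  ≥ 38 ✓
(17, 12, 2, 0) → sum 31
(12, 2, 0, 19) → sum 33
(2, 0, 19, 17) → sum 38  ≥ 38 ✓
(0, 19, 17, 19) → sum 55  ≥ 38 ✓
(19, 17, 19, 2) → sum 57  ≥ 38 ✓
(17, 19, 2, 0) → sum 38  ≥ 38 ✓
(19, 2, 0, 1) → sum 22
(2, 0, 1, 10) → sum 13
8 windows satisfy the condition.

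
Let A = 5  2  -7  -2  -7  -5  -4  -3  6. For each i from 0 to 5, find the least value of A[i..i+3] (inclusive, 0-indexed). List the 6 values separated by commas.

-7, -7, -7, -7, -7, -5

[5, 2, -7, -2] → min -7
[2, -7, -2, -7] → min -7
[-7, -2, -7, -5] → min -7
[-2, -7, -5, -4] → min -7
[-7, -5, -4, -3] → min -7
[-5, -4, -3, 6] → min -5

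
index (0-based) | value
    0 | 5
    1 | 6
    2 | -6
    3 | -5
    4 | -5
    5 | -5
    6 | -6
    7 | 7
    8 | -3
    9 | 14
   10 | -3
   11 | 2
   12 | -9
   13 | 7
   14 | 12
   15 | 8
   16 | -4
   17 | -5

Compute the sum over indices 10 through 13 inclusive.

-3

Elements at indices 10..13: -3, 2, -9, 7
sum(-3, 2, -9, 7) = -3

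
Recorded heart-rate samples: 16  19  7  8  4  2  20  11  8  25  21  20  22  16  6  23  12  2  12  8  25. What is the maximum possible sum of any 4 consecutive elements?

Window sums for each of the 18 positions:
[16, 19, 7, 8] → sum 50
[19, 7, 8, 4] → sum 38
[7, 8, 4, 2] → sum 21
[8, 4, 2, 20] → sum 34
[4, 2, 20, 11] → sum 37
[2, 20, 11, 8] → sum 41
[20, 11, 8, 25] → sum 64
[11, 8, 25, 21] → sum 65
[8, 25, 21, 20] → sum 74
[25, 21, 20, 22] → sum 88
[21, 20, 22, 16] → sum 79
[20, 22, 16, 6] → sum 64
[22, 16, 6, 23] → sum 67
[16, 6, 23, 12] → sum 57
[6, 23, 12, 2] → sum 43
[23, 12, 2, 12] → sum 49
[12, 2, 12, 8] → sum 34
[2, 12, 8, 25] → sum 47
Maximum of these is 88.

88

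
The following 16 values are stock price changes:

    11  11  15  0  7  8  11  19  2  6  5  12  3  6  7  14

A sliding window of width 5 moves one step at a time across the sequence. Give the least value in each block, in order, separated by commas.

11 11 15 0 7 → min 0
11 15 0 7 8 → min 0
15 0 7 8 11 → min 0
0 7 8 11 19 → min 0
7 8 11 19 2 → min 2
8 11 19 2 6 → min 2
11 19 2 6 5 → min 2
19 2 6 5 12 → min 2
2 6 5 12 3 → min 2
6 5 12 3 6 → min 3
5 12 3 6 7 → min 3
12 3 6 7 14 → min 3

0, 0, 0, 0, 2, 2, 2, 2, 2, 3, 3, 3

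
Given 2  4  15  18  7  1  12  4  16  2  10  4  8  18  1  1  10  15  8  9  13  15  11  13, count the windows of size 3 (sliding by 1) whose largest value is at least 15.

16

(2, 4, 15) → max 15  ≥ 15 ✓
(4, 15, 18) → max 18  ≥ 15 ✓
(15, 18, 7) → max 18  ≥ 15 ✓
(18, 7, 1) → max 18  ≥ 15 ✓
(7, 1, 12) → max 12
(1, 12, 4) → max 12
(12, 4, 16) → max 16  ≥ 15 ✓
(4, 16, 2) → max 16  ≥ 15 ✓
(16, 2, 10) → max 16  ≥ 15 ✓
(2, 10, 4) → max 10
(10, 4, 8) → max 10
(4, 8, 18) → max 18  ≥ 15 ✓
(8, 18, 1) → max 18  ≥ 15 ✓
(18, 1, 1) → max 18  ≥ 15 ✓
(1, 1, 10) → max 10
(1, 10, 15) → max 15  ≥ 15 ✓
(10, 15, 8) → max 15  ≥ 15 ✓
(15, 8, 9) → max 15  ≥ 15 ✓
(8, 9, 13) → max 13
(9, 13, 15) → max 15  ≥ 15 ✓
(13, 15, 11) → max 15  ≥ 15 ✓
(15, 11, 13) → max 15  ≥ 15 ✓
16 windows satisfy the condition.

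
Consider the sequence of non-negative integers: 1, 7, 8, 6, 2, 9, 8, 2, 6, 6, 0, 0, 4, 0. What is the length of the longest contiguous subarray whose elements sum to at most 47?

11

add 1: [1] sum 1, len 1
add 7: [1, 7] sum 8, len 2
add 8: [1, 7, 8] sum 16, len 3
add 6: [1, 7, 8, 6] sum 22, len 4
add 2: [1, 7, 8, 6, 2] sum 24, len 5
add 9: [1, 7, 8, 6, 2, 9] sum 33, len 6
add 8: [1, 7, 8, 6, 2, 9, 8] sum 41, len 7
add 2: [1, 7, 8, 6, 2, 9, 8, 2] sum 43, len 8
add 6: [8, 6, 2, 9, 8, 2, 6] sum 41, len 7
add 6: [8, 6, 2, 9, 8, 2, 6, 6] sum 47, len 8
add 0: [8, 6, 2, 9, 8, 2, 6, 6, 0] sum 47, len 9
add 0: [8, 6, 2, 9, 8, 2, 6, 6, 0, 0] sum 47, len 10
add 4: [6, 2, 9, 8, 2, 6, 6, 0, 0, 4] sum 43, len 10
add 0: [6, 2, 9, 8, 2, 6, 6, 0, 0, 4, 0] sum 43, len 11
Longest length seen: 11.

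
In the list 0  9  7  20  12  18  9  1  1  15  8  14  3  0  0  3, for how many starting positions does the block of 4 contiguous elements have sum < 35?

6

0 9 7 20 → sum 36
9 7 20 12 → sum 48
7 20 12 18 → sum 57
20 12 18 9 → sum 59
12 18 9 1 → sum 40
18 9 1 1 → sum 29  < 35 ✓
9 1 1 15 → sum 26  < 35 ✓
1 1 15 8 → sum 25  < 35 ✓
1 15 8 14 → sum 38
15 8 14 3 → sum 40
8 14 3 0 → sum 25  < 35 ✓
14 3 0 0 → sum 17  < 35 ✓
3 0 0 3 → sum 6  < 35 ✓
6 windows satisfy the condition.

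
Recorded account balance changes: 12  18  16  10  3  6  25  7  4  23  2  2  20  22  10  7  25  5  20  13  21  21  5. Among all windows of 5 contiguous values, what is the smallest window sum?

12 18 16 10 3 → sum 59
18 16 10 3 6 → sum 53
16 10 3 6 25 → sum 60
10 3 6 25 7 → sum 51
3 6 25 7 4 → sum 45
6 25 7 4 23 → sum 65
25 7 4 23 2 → sum 61
7 4 23 2 2 → sum 38
4 23 2 2 20 → sum 51
23 2 2 20 22 → sum 69
2 2 20 22 10 → sum 56
2 20 22 10 7 → sum 61
20 22 10 7 25 → sum 84
22 10 7 25 5 → sum 69
10 7 25 5 20 → sum 67
7 25 5 20 13 → sum 70
25 5 20 13 21 → sum 84
5 20 13 21 21 → sum 80
20 13 21 21 5 → sum 80
Smallest of these is 38.

38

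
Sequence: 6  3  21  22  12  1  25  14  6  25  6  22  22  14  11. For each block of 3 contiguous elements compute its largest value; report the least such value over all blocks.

Window maxs for each of the 13 positions:
6 3 21 → max 21
3 21 22 → max 22
21 22 12 → max 22
22 12 1 → max 22
12 1 25 → max 25
1 25 14 → max 25
25 14 6 → max 25
14 6 25 → max 25
6 25 6 → max 25
25 6 22 → max 25
6 22 22 → max 22
22 22 14 → max 22
22 14 11 → max 22
Least of these is 21.

21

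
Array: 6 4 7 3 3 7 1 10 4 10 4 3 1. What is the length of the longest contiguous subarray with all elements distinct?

[6] len 1
[6, 4] len 2
[6, 4, 7] len 3
[6, 4, 7, 3] len 4
[3] len 1
[3, 7] len 2
[3, 7, 1] len 3
[3, 7, 1, 10] len 4
[3, 7, 1, 10, 4] len 5
[4, 10] len 2
[10, 4] len 2
[10, 4, 3] len 3
[10, 4, 3, 1] len 4
Longest all-distinct length: 5.

5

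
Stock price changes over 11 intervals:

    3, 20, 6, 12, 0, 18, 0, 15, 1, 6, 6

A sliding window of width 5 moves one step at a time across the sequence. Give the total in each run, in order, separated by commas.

3 20 6 12 0 → sum 41
20 6 12 0 18 → sum 56
6 12 0 18 0 → sum 36
12 0 18 0 15 → sum 45
0 18 0 15 1 → sum 34
18 0 15 1 6 → sum 40
0 15 1 6 6 → sum 28

41, 56, 36, 45, 34, 40, 28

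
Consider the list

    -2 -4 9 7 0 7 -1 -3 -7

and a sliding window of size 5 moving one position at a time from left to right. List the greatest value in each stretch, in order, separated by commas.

9, 9, 9, 7, 7

Sliding a size-5 window across the 9 values:
-2 -4 9 7 0 → max 9
-4 9 7 0 7 → max 9
9 7 0 7 -1 → max 9
7 0 7 -1 -3 → max 7
0 7 -1 -3 -7 → max 7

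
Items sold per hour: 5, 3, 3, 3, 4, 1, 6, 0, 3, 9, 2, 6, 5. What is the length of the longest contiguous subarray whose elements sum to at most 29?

9

add 5: [5] sum 5, len 1
add 3: [5, 3] sum 8, len 2
add 3: [5, 3, 3] sum 11, len 3
add 3: [5, 3, 3, 3] sum 14, len 4
add 4: [5, 3, 3, 3, 4] sum 18, len 5
add 1: [5, 3, 3, 3, 4, 1] sum 19, len 6
add 6: [5, 3, 3, 3, 4, 1, 6] sum 25, len 7
add 0: [5, 3, 3, 3, 4, 1, 6, 0] sum 25, len 8
add 3: [5, 3, 3, 3, 4, 1, 6, 0, 3] sum 28, len 9
add 9: [3, 3, 4, 1, 6, 0, 3, 9] sum 29, len 8
add 2: [3, 4, 1, 6, 0, 3, 9, 2] sum 28, len 8
add 6: [1, 6, 0, 3, 9, 2, 6] sum 27, len 7
add 5: [0, 3, 9, 2, 6, 5] sum 25, len 6
Longest length seen: 9.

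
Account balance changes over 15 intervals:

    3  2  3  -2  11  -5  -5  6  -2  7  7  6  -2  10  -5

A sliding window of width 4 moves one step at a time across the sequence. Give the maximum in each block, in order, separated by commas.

3, 11, 11, 11, 11, 6, 7, 7, 7, 7, 10, 10

3 2 3 -2 → max 3
2 3 -2 11 → max 11
3 -2 11 -5 → max 11
-2 11 -5 -5 → max 11
11 -5 -5 6 → max 11
-5 -5 6 -2 → max 6
-5 6 -2 7 → max 7
6 -2 7 7 → max 7
-2 7 7 6 → max 7
7 7 6 -2 → max 7
7 6 -2 10 → max 10
6 -2 10 -5 → max 10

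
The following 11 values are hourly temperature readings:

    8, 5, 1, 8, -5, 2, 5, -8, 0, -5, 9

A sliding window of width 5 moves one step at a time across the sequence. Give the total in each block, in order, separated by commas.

17, 11, 11, 2, -6, -6, 1

Sliding a size-5 window across the 11 values:
[8, 5, 1, 8, -5] → sum 17
[5, 1, 8, -5, 2] → sum 11
[1, 8, -5, 2, 5] → sum 11
[8, -5, 2, 5, -8] → sum 2
[-5, 2, 5, -8, 0] → sum -6
[2, 5, -8, 0, -5] → sum -6
[5, -8, 0, -5, 9] → sum 1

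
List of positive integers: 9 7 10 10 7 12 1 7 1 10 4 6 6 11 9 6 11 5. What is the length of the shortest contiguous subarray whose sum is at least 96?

14

add 9: running sum 9 < 96
add 7: running sum 16 < 96
add 10: running sum 26 < 96
add 10: running sum 36 < 96
add 7: running sum 43 < 96
add 12: running sum 55 < 96
add 1: running sum 56 < 96
add 7: running sum 63 < 96
add 1: running sum 64 < 96
add 10: running sum 74 < 96
add 4: running sum 78 < 96
add 6: running sum 84 < 96
add 6: running sum 90 < 96
end 13: [9, 7, 10, 10, 7, 12, 1, 7, 1, 10, 4, 6, 6, 11] sum 101, len 14
end 14: [7, 10, 10, 7, 12, 1, 7, 1, 10, 4, 6, 6, 11, 9] sum 101, len 14
end 15: [10, 10, 7, 12, 1, 7, 1, 10, 4, 6, 6, 11, 9, 6] sum 100, len 14
end 16: [10, 7, 12, 1, 7, 1, 10, 4, 6, 6, 11, 9, 6, 11] sum 101, len 14
end 17: [7, 12, 1, 7, 1, 10, 4, 6, 6, 11, 9, 6, 11, 5] sum 96, len 14
Shortest qualifying length: 14.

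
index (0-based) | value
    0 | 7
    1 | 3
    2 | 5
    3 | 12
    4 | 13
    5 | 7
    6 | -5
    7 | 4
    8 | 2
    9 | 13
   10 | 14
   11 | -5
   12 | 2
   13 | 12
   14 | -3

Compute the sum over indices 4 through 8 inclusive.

21

Elements at indices 4..8: 13, 7, -5, 4, 2
sum(13, 7, -5, 4, 2) = 21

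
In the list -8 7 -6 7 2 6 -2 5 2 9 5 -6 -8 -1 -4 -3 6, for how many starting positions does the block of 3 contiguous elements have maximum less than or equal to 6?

8

-8 7 -6 → max 7
7 -6 7 → max 7
-6 7 2 → max 7
7 2 6 → max 7
2 6 -2 → max 6  ≤ 6 ✓
6 -2 5 → max 6  ≤ 6 ✓
-2 5 2 → max 5  ≤ 6 ✓
5 2 9 → max 9
2 9 5 → max 9
9 5 -6 → max 9
5 -6 -8 → max 5  ≤ 6 ✓
-6 -8 -1 → max -1  ≤ 6 ✓
-8 -1 -4 → max -1  ≤ 6 ✓
-1 -4 -3 → max -1  ≤ 6 ✓
-4 -3 6 → max 6  ≤ 6 ✓
8 windows satisfy the condition.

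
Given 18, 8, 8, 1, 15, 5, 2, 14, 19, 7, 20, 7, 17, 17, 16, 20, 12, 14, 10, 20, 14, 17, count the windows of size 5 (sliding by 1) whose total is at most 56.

6

[18, 8, 8, 1, 15] → sum 50  ≤ 56 ✓
[8, 8, 1, 15, 5] → sum 37  ≤ 56 ✓
[8, 1, 15, 5, 2] → sum 31  ≤ 56 ✓
[1, 15, 5, 2, 14] → sum 37  ≤ 56 ✓
[15, 5, 2, 14, 19] → sum 55  ≤ 56 ✓
[5, 2, 14, 19, 7] → sum 47  ≤ 56 ✓
[2, 14, 19, 7, 20] → sum 62
[14, 19, 7, 20, 7] → sum 67
[19, 7, 20, 7, 17] → sum 70
[7, 20, 7, 17, 17] → sum 68
[20, 7, 17, 17, 16] → sum 77
[7, 17, 17, 16, 20] → sum 77
[17, 17, 16, 20, 12] → sum 82
[17, 16, 20, 12, 14] → sum 79
[16, 20, 12, 14, 10] → sum 72
[20, 12, 14, 10, 20] → sum 76
[12, 14, 10, 20, 14] → sum 70
[14, 10, 20, 14, 17] → sum 75
6 windows satisfy the condition.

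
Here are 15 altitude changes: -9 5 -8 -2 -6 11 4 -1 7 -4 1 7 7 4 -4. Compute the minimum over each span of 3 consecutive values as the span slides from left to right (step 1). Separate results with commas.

(-9, 5, -8) → min -9
(5, -8, -2) → min -8
(-8, -2, -6) → min -8
(-2, -6, 11) → min -6
(-6, 11, 4) → min -6
(11, 4, -1) → min -1
(4, -1, 7) → min -1
(-1, 7, -4) → min -4
(7, -4, 1) → min -4
(-4, 1, 7) → min -4
(1, 7, 7) → min 1
(7, 7, 4) → min 4
(7, 4, -4) → min -4

-9, -8, -8, -6, -6, -1, -1, -4, -4, -4, 1, 4, -4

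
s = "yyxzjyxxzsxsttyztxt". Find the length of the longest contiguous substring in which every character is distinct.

[y] len 1
[y] len 1
[y, x] len 2
[y, x, z] len 3
[y, x, z, j] len 4
[x, z, j, y] len 4
[z, j, y, x] len 4
[x] len 1
[x, z] len 2
[x, z, s] len 3
[z, s, x] len 3
[x, s] len 2
[x, s, t] len 3
[t] len 1
[t, y] len 2
[t, y, z] len 3
[y, z, t] len 3
[y, z, t, x] len 4
[x, t] len 2
Longest all-distinct length: 4.

4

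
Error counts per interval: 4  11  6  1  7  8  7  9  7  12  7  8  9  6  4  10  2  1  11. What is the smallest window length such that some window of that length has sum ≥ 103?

add 4: running sum 4 < 103
add 11: running sum 15 < 103
add 6: running sum 21 < 103
add 1: running sum 22 < 103
add 7: running sum 29 < 103
add 8: running sum 37 < 103
add 7: running sum 44 < 103
add 9: running sum 53 < 103
add 7: running sum 60 < 103
add 12: running sum 72 < 103
add 7: running sum 79 < 103
add 8: running sum 87 < 103
add 9: running sum 96 < 103
add 6: running sum 102 < 103
end 14: [4, 11, 6, 1, 7, 8, 7, 9, 7, 12, 7, 8, 9, 6, 4] sum 106, len 15
end 15: [11, 6, 1, 7, 8, 7, 9, 7, 12, 7, 8, 9, 6, 4, 10] sum 112, len 15
end 16: [6, 1, 7, 8, 7, 9, 7, 12, 7, 8, 9, 6, 4, 10, 2] sum 103, len 15
end 17: [6, 1, 7, 8, 7, 9, 7, 12, 7, 8, 9, 6, 4, 10, 2, 1] sum 104, len 16
end 18: [7, 8, 7, 9, 7, 12, 7, 8, 9, 6, 4, 10, 2, 1, 11] sum 108, len 15
Shortest qualifying length: 15.

15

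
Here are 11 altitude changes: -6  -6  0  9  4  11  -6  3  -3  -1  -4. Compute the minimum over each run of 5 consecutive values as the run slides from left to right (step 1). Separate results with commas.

(-6, -6, 0, 9, 4) → min -6
(-6, 0, 9, 4, 11) → min -6
(0, 9, 4, 11, -6) → min -6
(9, 4, 11, -6, 3) → min -6
(4, 11, -6, 3, -3) → min -6
(11, -6, 3, -3, -1) → min -6
(-6, 3, -3, -1, -4) → min -6

-6, -6, -6, -6, -6, -6, -6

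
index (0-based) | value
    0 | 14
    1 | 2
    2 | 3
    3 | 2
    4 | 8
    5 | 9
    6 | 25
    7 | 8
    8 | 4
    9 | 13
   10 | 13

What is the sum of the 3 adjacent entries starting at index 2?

Elements at indices 2..4: 3, 2, 8
sum(3, 2, 8) = 13

13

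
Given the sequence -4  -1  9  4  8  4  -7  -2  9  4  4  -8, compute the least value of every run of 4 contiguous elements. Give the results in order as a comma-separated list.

-4, -1, 4, -7, -7, -7, -7, -2, -8

Sliding a size-4 window across the 12 values:
[-4, -1, 9, 4] → min -4
[-1, 9, 4, 8] → min -1
[9, 4, 8, 4] → min 4
[4, 8, 4, -7] → min -7
[8, 4, -7, -2] → min -7
[4, -7, -2, 9] → min -7
[-7, -2, 9, 4] → min -7
[-2, 9, 4, 4] → min -2
[9, 4, 4, -8] → min -8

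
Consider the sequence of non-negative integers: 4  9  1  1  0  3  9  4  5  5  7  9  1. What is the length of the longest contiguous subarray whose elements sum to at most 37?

Extend to the right; shrink from the left whenever the sum exceeds 37:
add 4: [4] sum 4, len 1
add 9: [4, 9] sum 13, len 2
add 1: [4, 9, 1] sum 14, len 3
add 1: [4, 9, 1, 1] sum 15, len 4
add 0: [4, 9, 1, 1, 0] sum 15, len 5
add 3: [4, 9, 1, 1, 0, 3] sum 18, len 6
add 9: [4, 9, 1, 1, 0, 3, 9] sum 27, len 7
add 4: [4, 9, 1, 1, 0, 3, 9, 4] sum 31, len 8
add 5: [4, 9, 1, 1, 0, 3, 9, 4, 5] sum 36, len 9
add 5: [9, 1, 1, 0, 3, 9, 4, 5, 5] sum 37, len 9
add 7: [1, 1, 0, 3, 9, 4, 5, 5, 7] sum 35, len 9
add 9: [4, 5, 5, 7, 9] sum 30, len 5
add 1: [4, 5, 5, 7, 9, 1] sum 31, len 6
Longest length seen: 9.

9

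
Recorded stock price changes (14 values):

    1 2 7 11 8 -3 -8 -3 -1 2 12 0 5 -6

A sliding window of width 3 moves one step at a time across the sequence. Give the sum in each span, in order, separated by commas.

(1, 2, 7) → sum 10
(2, 7, 11) → sum 20
(7, 11, 8) → sum 26
(11, 8, -3) → sum 16
(8, -3, -8) → sum -3
(-3, -8, -3) → sum -14
(-8, -3, -1) → sum -12
(-3, -1, 2) → sum -2
(-1, 2, 12) → sum 13
(2, 12, 0) → sum 14
(12, 0, 5) → sum 17
(0, 5, -6) → sum -1

10, 20, 26, 16, -3, -14, -12, -2, 13, 14, 17, -1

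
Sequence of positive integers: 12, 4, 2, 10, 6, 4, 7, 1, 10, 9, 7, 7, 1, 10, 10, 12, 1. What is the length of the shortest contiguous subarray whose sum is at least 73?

10

Extend right; whenever the sum reaches 73, record the length and shrink from the left:
add 12: running sum 12 < 73
add 4: running sum 16 < 73
add 2: running sum 18 < 73
add 10: running sum 28 < 73
add 6: running sum 34 < 73
add 4: running sum 38 < 73
add 7: running sum 45 < 73
add 1: running sum 46 < 73
add 10: running sum 56 < 73
add 9: running sum 65 < 73
add 7: running sum 72 < 73
add 7: shortest ending here [12, 4, 2, 10, 6, 4, 7, 1, 10, 9, 7, 7] sum 79, len 12
add 1: shortest ending here [12, 4, 2, 10, 6, 4, 7, 1, 10, 9, 7, 7, 1] sum 80, len 13
add 10: shortest ending here [2, 10, 6, 4, 7, 1, 10, 9, 7, 7, 1, 10] sum 74, len 12
add 10: shortest ending here [10, 6, 4, 7, 1, 10, 9, 7, 7, 1, 10, 10] sum 82, len 12
add 12: shortest ending here [7, 1, 10, 9, 7, 7, 1, 10, 10, 12] sum 74, len 10
add 1: shortest ending here [7, 1, 10, 9, 7, 7, 1, 10, 10, 12, 1] sum 75, len 11
Shortest qualifying length: 10.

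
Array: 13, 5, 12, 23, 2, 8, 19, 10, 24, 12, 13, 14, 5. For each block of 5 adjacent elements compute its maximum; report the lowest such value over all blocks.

Window maxs for each of the 9 positions:
[13, 5, 12, 23, 2] → max 23
[5, 12, 23, 2, 8] → max 23
[12, 23, 2, 8, 19] → max 23
[23, 2, 8, 19, 10] → max 23
[2, 8, 19, 10, 24] → max 24
[8, 19, 10, 24, 12] → max 24
[19, 10, 24, 12, 13] → max 24
[10, 24, 12, 13, 14] → max 24
[24, 12, 13, 14, 5] → max 24
Lowest of these is 23.

23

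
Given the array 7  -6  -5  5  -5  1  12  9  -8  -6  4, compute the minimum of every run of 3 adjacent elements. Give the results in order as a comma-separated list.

(7, -6, -5) → min -6
(-6, -5, 5) → min -6
(-5, 5, -5) → min -5
(5, -5, 1) → min -5
(-5, 1, 12) → min -5
(1, 12, 9) → min 1
(12, 9, -8) → min -8
(9, -8, -6) → min -8
(-8, -6, 4) → min -8

-6, -6, -5, -5, -5, 1, -8, -8, -8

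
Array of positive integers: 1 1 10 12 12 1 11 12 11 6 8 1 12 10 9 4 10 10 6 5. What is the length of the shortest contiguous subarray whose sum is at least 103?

Extend right; whenever the sum reaches 103, record the length and shrink from the left:
add 1: running sum 1 < 103
add 1: running sum 2 < 103
add 10: running sum 12 < 103
add 12: running sum 24 < 103
add 12: running sum 36 < 103
add 1: running sum 37 < 103
add 11: running sum 48 < 103
add 12: running sum 60 < 103
add 11: running sum 71 < 103
add 6: running sum 77 < 103
add 8: running sum 85 < 103
add 1: running sum 86 < 103
add 12: running sum 98 < 103
end 13: [10, 12, 12, 1, 11, 12, 11, 6, 8, 1, 12, 10] sum 106, len 12
end 14: [12, 12, 1, 11, 12, 11, 6, 8, 1, 12, 10, 9] sum 105, len 12
end 15: [12, 12, 1, 11, 12, 11, 6, 8, 1, 12, 10, 9, 4] sum 109, len 13
end 16: [12, 1, 11, 12, 11, 6, 8, 1, 12, 10, 9, 4, 10] sum 107, len 13
end 17: [11, 12, 11, 6, 8, 1, 12, 10, 9, 4, 10, 10] sum 104, len 12
end 18: [11, 12, 11, 6, 8, 1, 12, 10, 9, 4, 10, 10, 6] sum 110, len 13
end 19: [12, 11, 6, 8, 1, 12, 10, 9, 4, 10, 10, 6, 5] sum 104, len 13
Shortest qualifying length: 12.

12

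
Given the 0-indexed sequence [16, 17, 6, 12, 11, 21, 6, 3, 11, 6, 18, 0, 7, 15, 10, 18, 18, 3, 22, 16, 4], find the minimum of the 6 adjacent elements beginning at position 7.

Elements at indices 7..12: 3, 11, 6, 18, 0, 7
min(3, 11, 6, 18, 0, 7) = 0

0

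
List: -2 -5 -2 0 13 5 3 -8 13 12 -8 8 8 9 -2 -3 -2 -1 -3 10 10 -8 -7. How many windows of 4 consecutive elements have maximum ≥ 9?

17

[-2, -5, -2, 0] → max 0
[-5, -2, 0, 13] → max 13  ≥ 9 ✓
[-2, 0, 13, 5] → max 13  ≥ 9 ✓
[0, 13, 5, 3] → max 13  ≥ 9 ✓
[13, 5, 3, -8] → max 13  ≥ 9 ✓
[5, 3, -8, 13] → max 13  ≥ 9 ✓
[3, -8, 13, 12] → max 13  ≥ 9 ✓
[-8, 13, 12, -8] → max 13  ≥ 9 ✓
[13, 12, -8, 8] → max 13  ≥ 9 ✓
[12, -8, 8, 8] → max 12  ≥ 9 ✓
[-8, 8, 8, 9] → max 9  ≥ 9 ✓
[8, 8, 9, -2] → max 9  ≥ 9 ✓
[8, 9, -2, -3] → max 9  ≥ 9 ✓
[9, -2, -3, -2] → max 9  ≥ 9 ✓
[-2, -3, -2, -1] → max -1
[-3, -2, -1, -3] → max -1
[-2, -1, -3, 10] → max 10  ≥ 9 ✓
[-1, -3, 10, 10] → max 10  ≥ 9 ✓
[-3, 10, 10, -8] → max 10  ≥ 9 ✓
[10, 10, -8, -7] → max 10  ≥ 9 ✓
17 windows satisfy the condition.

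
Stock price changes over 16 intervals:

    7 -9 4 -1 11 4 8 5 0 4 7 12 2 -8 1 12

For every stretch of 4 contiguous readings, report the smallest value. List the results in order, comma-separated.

-9, -9, -1, -1, 4, 0, 0, 0, 0, 2, -8, -8, -8

7 -9 4 -1 → min -9
-9 4 -1 11 → min -9
4 -1 11 4 → min -1
-1 11 4 8 → min -1
11 4 8 5 → min 4
4 8 5 0 → min 0
8 5 0 4 → min 0
5 0 4 7 → min 0
0 4 7 12 → min 0
4 7 12 2 → min 2
7 12 2 -8 → min -8
12 2 -8 1 → min -8
2 -8 1 12 → min -8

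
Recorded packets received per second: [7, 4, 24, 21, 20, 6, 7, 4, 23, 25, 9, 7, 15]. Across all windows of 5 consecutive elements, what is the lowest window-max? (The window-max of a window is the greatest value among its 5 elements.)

21

7 4 24 21 20 → max 24
4 24 21 20 6 → max 24
24 21 20 6 7 → max 24
21 20 6 7 4 → max 21
20 6 7 4 23 → max 23
6 7 4 23 25 → max 25
7 4 23 25 9 → max 25
4 23 25 9 7 → max 25
23 25 9 7 15 → max 25
Lowest of these is 21.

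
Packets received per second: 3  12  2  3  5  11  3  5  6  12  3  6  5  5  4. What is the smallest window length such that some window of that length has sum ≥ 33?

5

Extend right; whenever the sum reaches 33, record the length and shrink from the left:
add 3: running sum 3 < 33
add 12: running sum 15 < 33
add 2: running sum 17 < 33
add 3: running sum 20 < 33
add 5: running sum 25 < 33
add 11: shortest ending here [12, 2, 3, 5, 11] sum 33, len 5
add 3: shortest ending here [12, 2, 3, 5, 11, 3] sum 36, len 6
add 5: shortest ending here [12, 2, 3, 5, 11, 3, 5] sum 41, len 7
add 6: shortest ending here [3, 5, 11, 3, 5, 6] sum 33, len 6
add 12: shortest ending here [11, 3, 5, 6, 12] sum 37, len 5
add 3: shortest ending here [11, 3, 5, 6, 12, 3] sum 40, len 6
add 6: shortest ending here [3, 5, 6, 12, 3, 6] sum 35, len 6
add 5: shortest ending here [5, 6, 12, 3, 6, 5] sum 37, len 6
add 5: shortest ending here [6, 12, 3, 6, 5, 5] sum 37, len 6
add 4: shortest ending here [12, 3, 6, 5, 5, 4] sum 35, len 6
Shortest qualifying length: 5.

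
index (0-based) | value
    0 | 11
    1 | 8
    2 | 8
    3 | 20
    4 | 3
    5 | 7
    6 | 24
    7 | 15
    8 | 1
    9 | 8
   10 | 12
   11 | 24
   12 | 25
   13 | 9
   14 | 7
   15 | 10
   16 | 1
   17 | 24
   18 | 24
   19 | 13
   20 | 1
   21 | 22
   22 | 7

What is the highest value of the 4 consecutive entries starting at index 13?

Elements at indices 13..16: 9, 7, 10, 1
max(9, 7, 10, 1) = 10

10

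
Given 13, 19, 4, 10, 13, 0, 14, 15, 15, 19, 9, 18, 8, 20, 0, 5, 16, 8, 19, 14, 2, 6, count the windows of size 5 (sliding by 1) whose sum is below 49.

3

(13, 19, 4, 10, 13) → sum 59
(19, 4, 10, 13, 0) → sum 46  < 49 ✓
(4, 10, 13, 0, 14) → sum 41  < 49 ✓
(10, 13, 0, 14, 15) → sum 52
(13, 0, 14, 15, 15) → sum 57
(0, 14, 15, 15, 19) → sum 63
(14, 15, 15, 19, 9) → sum 72
(15, 15, 19, 9, 18) → sum 76
(15, 19, 9, 18, 8) → sum 69
(19, 9, 18, 8, 20) → sum 74
(9, 18, 8, 20, 0) → sum 55
(18, 8, 20, 0, 5) → sum 51
(8, 20, 0, 5, 16) → sum 49
(20, 0, 5, 16, 8) → sum 49
(0, 5, 16, 8, 19) → sum 48  < 49 ✓
(5, 16, 8, 19, 14) → sum 62
(16, 8, 19, 14, 2) → sum 59
(8, 19, 14, 2, 6) → sum 49
3 windows satisfy the condition.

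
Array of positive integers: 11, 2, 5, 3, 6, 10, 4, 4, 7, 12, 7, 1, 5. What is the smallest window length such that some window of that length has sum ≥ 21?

add 11: running sum 11 < 21
add 2: running sum 13 < 21
add 5: running sum 18 < 21
add 3: shortest ending here [11, 2, 5, 3] sum 21, len 4
add 6: shortest ending here [11, 2, 5, 3, 6] sum 27, len 5
add 10: shortest ending here [5, 3, 6, 10] sum 24, len 4
add 4: shortest ending here [3, 6, 10, 4] sum 23, len 4
add 4: shortest ending here [6, 10, 4, 4] sum 24, len 4
add 7: shortest ending here [10, 4, 4, 7] sum 25, len 4
add 12: shortest ending here [4, 7, 12] sum 23, len 3
add 7: shortest ending here [7, 12, 7] sum 26, len 3
add 1: shortest ending here [7, 12, 7, 1] sum 27, len 4
add 5: shortest ending here [12, 7, 1, 5] sum 25, len 4
Shortest qualifying length: 3.

3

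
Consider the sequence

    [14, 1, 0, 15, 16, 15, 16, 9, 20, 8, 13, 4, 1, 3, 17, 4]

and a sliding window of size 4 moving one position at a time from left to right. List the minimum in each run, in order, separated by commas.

0, 0, 0, 15, 9, 9, 8, 8, 4, 1, 1, 1, 1

14 1 0 15 → min 0
1 0 15 16 → min 0
0 15 16 15 → min 0
15 16 15 16 → min 15
16 15 16 9 → min 9
15 16 9 20 → min 9
16 9 20 8 → min 8
9 20 8 13 → min 8
20 8 13 4 → min 4
8 13 4 1 → min 1
13 4 1 3 → min 1
4 1 3 17 → min 1
1 3 17 4 → min 1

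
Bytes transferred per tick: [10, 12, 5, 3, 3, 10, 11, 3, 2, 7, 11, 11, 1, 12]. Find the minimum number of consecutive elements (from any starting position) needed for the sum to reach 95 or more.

add 10: running sum 10 < 95
add 12: running sum 22 < 95
add 5: running sum 27 < 95
add 3: running sum 30 < 95
add 3: running sum 33 < 95
add 10: running sum 43 < 95
add 11: running sum 54 < 95
add 3: running sum 57 < 95
add 2: running sum 59 < 95
add 7: running sum 66 < 95
add 11: running sum 77 < 95
add 11: running sum 88 < 95
add 1: running sum 89 < 95
end 13: [10, 12, 5, 3, 3, 10, 11, 3, 2, 7, 11, 11, 1, 12] sum 101, len 14
Shortest qualifying length: 14.

14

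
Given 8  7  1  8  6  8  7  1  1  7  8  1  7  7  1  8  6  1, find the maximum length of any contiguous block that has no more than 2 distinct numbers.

add 8: window [8] (1 distinct), len 1
add 7: window [8, 7] (2 distinct), len 2
add 1: window [7, 1] (2 distinct), len 2
add 8: window [1, 8] (2 distinct), len 2
add 6: window [8, 6] (2 distinct), len 2
add 8: window [8, 6, 8] (2 distinct), len 3
add 7: window [8, 7] (2 distinct), len 2
add 1: window [7, 1] (2 distinct), len 2
add 1: window [7, 1, 1] (2 distinct), len 3
add 7: window [7, 1, 1, 7] (2 distinct), len 4
add 8: window [7, 8] (2 distinct), len 2
add 1: window [8, 1] (2 distinct), len 2
add 7: window [1, 7] (2 distinct), len 2
add 7: window [1, 7, 7] (2 distinct), len 3
add 1: window [1, 7, 7, 1] (2 distinct), len 4
add 8: window [1, 8] (2 distinct), len 2
add 6: window [8, 6] (2 distinct), len 2
add 1: window [6, 1] (2 distinct), len 2
Longest length with ≤2 distinct: 4.

4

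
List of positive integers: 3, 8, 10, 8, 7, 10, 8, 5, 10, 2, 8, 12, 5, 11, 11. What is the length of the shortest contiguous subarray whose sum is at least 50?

add 3: running sum 3 < 50
add 8: running sum 11 < 50
add 10: running sum 21 < 50
add 8: running sum 29 < 50
add 7: running sum 36 < 50
add 10: running sum 46 < 50
add 8: shortest ending here [8, 10, 8, 7, 10, 8] sum 51, len 6
add 5: shortest ending here [8, 10, 8, 7, 10, 8, 5] sum 56, len 7
add 10: shortest ending here [10, 8, 7, 10, 8, 5, 10] sum 58, len 7
add 2: shortest ending here [8, 7, 10, 8, 5, 10, 2] sum 50, len 7
add 8: shortest ending here [7, 10, 8, 5, 10, 2, 8] sum 50, len 7
add 12: shortest ending here [10, 8, 5, 10, 2, 8, 12] sum 55, len 7
add 5: shortest ending here [8, 5, 10, 2, 8, 12, 5] sum 50, len 7
add 11: shortest ending here [5, 10, 2, 8, 12, 5, 11] sum 53, len 7
add 11: shortest ending here [10, 2, 8, 12, 5, 11, 11] sum 59, len 7
Shortest qualifying length: 6.

6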